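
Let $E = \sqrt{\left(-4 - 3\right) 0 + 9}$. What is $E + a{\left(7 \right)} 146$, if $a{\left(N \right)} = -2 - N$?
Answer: $-1311$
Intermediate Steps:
$E = 3$ ($E = \sqrt{\left(-7\right) 0 + 9} = \sqrt{0 + 9} = \sqrt{9} = 3$)
$E + a{\left(7 \right)} 146 = 3 + \left(-2 - 7\right) 146 = 3 - 1314 = -1311$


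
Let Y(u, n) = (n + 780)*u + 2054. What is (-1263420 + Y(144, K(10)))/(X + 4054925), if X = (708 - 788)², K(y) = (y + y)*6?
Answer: -1131766/4061325 ≈ -0.27867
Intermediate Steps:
K(y) = 12*y (K(y) = (2*y)*6 = 12*y)
Y(u, n) = 2054 + u*(780 + n) (Y(u, n) = (780 + n)*u + 2054 = u*(780 + n) + 2054 = 2054 + u*(780 + n))
X = 6400 (X = (-80)² = 6400)
(-1263420 + Y(144, K(10)))/(X + 4054925) = (-1263420 + (2054 + 780*144 + (12*10)*144))/(6400 + 4054925) = (-1263420 + (2054 + 112320 + 120*144))/4061325 = (-1263420 + (2054 + 112320 + 17280))*(1/4061325) = (-1263420 + 131654)*(1/4061325) = -1131766*1/4061325 = -1131766/4061325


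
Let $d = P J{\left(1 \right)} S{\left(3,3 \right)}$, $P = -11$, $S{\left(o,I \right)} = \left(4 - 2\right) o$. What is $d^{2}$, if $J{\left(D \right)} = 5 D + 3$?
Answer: $278784$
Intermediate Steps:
$S{\left(o,I \right)} = 2 o$ ($S{\left(o,I \right)} = \left(4 - 2\right) o = 2 o$)
$J{\left(D \right)} = 3 + 5 D$
$d = -528$ ($d = - 11 \left(3 + 5 \cdot 1\right) 2 \cdot 3 = - 11 \left(3 + 5\right) 6 = \left(-11\right) 8 \cdot 6 = \left(-88\right) 6 = -528$)
$d^{2} = \left(-528\right)^{2} = 278784$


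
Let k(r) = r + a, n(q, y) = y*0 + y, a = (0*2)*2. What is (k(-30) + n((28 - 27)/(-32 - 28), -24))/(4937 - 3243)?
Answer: -27/847 ≈ -0.031877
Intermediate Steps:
a = 0 (a = 0*2 = 0)
n(q, y) = y (n(q, y) = 0 + y = y)
k(r) = r (k(r) = r + 0 = r)
(k(-30) + n((28 - 27)/(-32 - 28), -24))/(4937 - 3243) = (-30 - 24)/(4937 - 3243) = -54/1694 = -54*1/1694 = -27/847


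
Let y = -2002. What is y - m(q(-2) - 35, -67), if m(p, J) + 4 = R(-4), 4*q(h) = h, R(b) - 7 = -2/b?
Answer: -4011/2 ≈ -2005.5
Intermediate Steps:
R(b) = 7 - 2/b
q(h) = h/4
m(p, J) = 7/2 (m(p, J) = -4 + (7 - 2/(-4)) = -4 + (7 - 2*(-1/4)) = -4 + (7 + 1/2) = -4 + 15/2 = 7/2)
y - m(q(-2) - 35, -67) = -2002 - 1*7/2 = -2002 - 7/2 = -4011/2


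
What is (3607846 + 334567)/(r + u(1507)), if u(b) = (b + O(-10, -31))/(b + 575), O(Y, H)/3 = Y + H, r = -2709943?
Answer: -4104051933/2821049971 ≈ -1.4548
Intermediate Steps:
O(Y, H) = 3*H + 3*Y (O(Y, H) = 3*(Y + H) = 3*(H + Y) = 3*H + 3*Y)
u(b) = (-123 + b)/(575 + b) (u(b) = (b + (3*(-31) + 3*(-10)))/(b + 575) = (b + (-93 - 30))/(575 + b) = (b - 123)/(575 + b) = (-123 + b)/(575 + b))
(3607846 + 334567)/(r + u(1507)) = (3607846 + 334567)/(-2709943 + (-123 + 1507)/(575 + 1507)) = 3942413/(-2709943 + 1384/2082) = 3942413/(-2709943 + (1/2082)*1384) = 3942413/(-2709943 + 692/1041) = 3942413/(-2821049971/1041) = 3942413*(-1041/2821049971) = -4104051933/2821049971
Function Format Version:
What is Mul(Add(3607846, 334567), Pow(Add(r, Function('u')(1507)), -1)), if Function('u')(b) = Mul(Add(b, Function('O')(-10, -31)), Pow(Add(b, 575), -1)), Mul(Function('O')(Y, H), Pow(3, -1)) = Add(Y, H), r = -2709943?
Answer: Rational(-4104051933, 2821049971) ≈ -1.4548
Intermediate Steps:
Function('O')(Y, H) = Add(Mul(3, H), Mul(3, Y)) (Function('O')(Y, H) = Mul(3, Add(Y, H)) = Mul(3, Add(H, Y)) = Add(Mul(3, H), Mul(3, Y)))
Function('u')(b) = Mul(Pow(Add(575, b), -1), Add(-123, b)) (Function('u')(b) = Mul(Add(b, Add(Mul(3, -31), Mul(3, -10))), Pow(Add(b, 575), -1)) = Mul(Add(b, Add(-93, -30)), Pow(Add(575, b), -1)) = Mul(Add(b, -123), Pow(Add(575, b), -1)) = Mul(Add(-123, b), Pow(Add(575, b), -1)) = Mul(Pow(Add(575, b), -1), Add(-123, b)))
Mul(Add(3607846, 334567), Pow(Add(r, Function('u')(1507)), -1)) = Mul(Add(3607846, 334567), Pow(Add(-2709943, Mul(Pow(Add(575, 1507), -1), Add(-123, 1507))), -1)) = Mul(3942413, Pow(Add(-2709943, Mul(Pow(2082, -1), 1384)), -1)) = Mul(3942413, Pow(Add(-2709943, Mul(Rational(1, 2082), 1384)), -1)) = Mul(3942413, Pow(Add(-2709943, Rational(692, 1041)), -1)) = Mul(3942413, Pow(Rational(-2821049971, 1041), -1)) = Mul(3942413, Rational(-1041, 2821049971)) = Rational(-4104051933, 2821049971)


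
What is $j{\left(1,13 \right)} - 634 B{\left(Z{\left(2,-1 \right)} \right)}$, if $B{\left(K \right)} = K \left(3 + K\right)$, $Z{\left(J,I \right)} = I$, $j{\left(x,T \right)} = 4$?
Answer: $1272$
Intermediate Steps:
$j{\left(1,13 \right)} - 634 B{\left(Z{\left(2,-1 \right)} \right)} = 4 - 634 \left(- (3 - 1)\right) = 4 - 634 \left(\left(-1\right) 2\right) = 4 - -1268 = 4 + 1268 = 1272$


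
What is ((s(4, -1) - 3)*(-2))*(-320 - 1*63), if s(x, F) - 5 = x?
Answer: 4596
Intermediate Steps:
s(x, F) = 5 + x
((s(4, -1) - 3)*(-2))*(-320 - 1*63) = (((5 + 4) - 3)*(-2))*(-320 - 1*63) = ((9 - 3)*(-2))*(-320 - 63) = (6*(-2))*(-383) = -12*(-383) = 4596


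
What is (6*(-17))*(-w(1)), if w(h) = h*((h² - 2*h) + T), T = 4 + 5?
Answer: 816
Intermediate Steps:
T = 9
w(h) = h*(9 + h² - 2*h) (w(h) = h*((h² - 2*h) + 9) = h*(9 + h² - 2*h))
(6*(-17))*(-w(1)) = (6*(-17))*(-(9 + 1² - 2*1)) = -(-102)*1*(9 + 1 - 2) = -(-102)*1*8 = -(-102)*8 = -102*(-8) = 816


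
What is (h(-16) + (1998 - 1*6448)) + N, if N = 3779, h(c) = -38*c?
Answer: -63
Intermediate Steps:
(h(-16) + (1998 - 1*6448)) + N = (-38*(-16) + (1998 - 1*6448)) + 3779 = (608 + (1998 - 6448)) + 3779 = (608 - 4450) + 3779 = -3842 + 3779 = -63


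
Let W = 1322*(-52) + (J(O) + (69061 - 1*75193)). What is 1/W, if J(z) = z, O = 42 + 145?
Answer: -1/74689 ≈ -1.3389e-5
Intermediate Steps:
O = 187
W = -74689 (W = 1322*(-52) + (187 + (69061 - 1*75193)) = -68744 + (187 + (69061 - 75193)) = -68744 + (187 - 6132) = -68744 - 5945 = -74689)
1/W = 1/(-74689) = -1/74689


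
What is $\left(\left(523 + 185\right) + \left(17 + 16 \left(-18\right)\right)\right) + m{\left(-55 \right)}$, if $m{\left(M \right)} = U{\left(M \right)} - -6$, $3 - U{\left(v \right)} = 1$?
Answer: $445$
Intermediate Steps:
$U{\left(v \right)} = 2$ ($U{\left(v \right)} = 3 - 1 = 2$)
$m{\left(M \right)} = 8$ ($m{\left(M \right)} = 2 - -6 = 2 + 6 = 8$)
$\left(\left(523 + 185\right) + \left(17 + 16 \left(-18\right)\right)\right) + m{\left(-55 \right)} = \left(\left(523 + 185\right) + \left(17 + 16 \left(-18\right)\right)\right) + 8 = \left(708 + \left(17 - 288\right)\right) + 8 = \left(708 - 271\right) + 8 = 437 + 8 = 445$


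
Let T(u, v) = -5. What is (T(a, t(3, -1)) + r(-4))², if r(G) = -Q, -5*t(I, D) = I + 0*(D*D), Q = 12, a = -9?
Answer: 289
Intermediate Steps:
t(I, D) = -I/5 (t(I, D) = -(I + 0*(D*D))/5 = -(I + 0*D²)/5 = -(I + 0)/5 = -I/5)
r(G) = -12 (r(G) = -1*12 = -12)
(T(a, t(3, -1)) + r(-4))² = (-5 - 12)² = (-17)² = 289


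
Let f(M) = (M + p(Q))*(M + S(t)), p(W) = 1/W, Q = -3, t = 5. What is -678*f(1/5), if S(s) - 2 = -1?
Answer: 2712/25 ≈ 108.48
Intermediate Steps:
S(s) = 1 (S(s) = 2 - 1 = 1)
f(M) = (1 + M)*(-⅓ + M) (f(M) = (M + 1/(-3))*(M + 1) = (M - ⅓)*(1 + M) = (-⅓ + M)*(1 + M) = (1 + M)*(-⅓ + M))
-678*f(1/5) = -678*(-⅓ + (1/5)² + (⅔)/5) = -678*(-⅓ + (⅕)² + (⅔)*(⅕)) = -678*(-⅓ + 1/25 + 2/15) = -678*(-4/25) = 2712/25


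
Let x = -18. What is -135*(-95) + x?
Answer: 12807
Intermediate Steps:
-135*(-95) + x = -135*(-95) - 18 = 12825 - 18 = 12807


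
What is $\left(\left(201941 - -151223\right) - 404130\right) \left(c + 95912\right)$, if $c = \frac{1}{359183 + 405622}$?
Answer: $- \frac{3738558799987526}{764805} \approx -4.8882 \cdot 10^{9}$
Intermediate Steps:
$c = \frac{1}{764805} \approx 1.3075 \cdot 10^{-6}$
$\left(\left(201941 - -151223\right) - 404130\right) \left(c + 95912\right) = \left(\left(201941 - -151223\right) - 404130\right) \left(\frac{1}{764805} + 95912\right) = \left(\left(201941 + 151223\right) - 404130\right) \frac{73353977161}{764805} = \left(353164 - 404130\right) \frac{73353977161}{764805} = \left(-50966\right) \frac{73353977161}{764805} = - \frac{3738558799987526}{764805}$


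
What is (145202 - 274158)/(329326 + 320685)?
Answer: -128956/650011 ≈ -0.19839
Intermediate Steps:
(145202 - 274158)/(329326 + 320685) = -128956/650011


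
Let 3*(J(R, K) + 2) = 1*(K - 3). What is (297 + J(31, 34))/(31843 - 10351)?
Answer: 229/16119 ≈ 0.014207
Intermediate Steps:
J(R, K) = -3 + K/3 (J(R, K) = -2 + (1*(K - 3))/3 = -2 + (1*(-3 + K))/3 = -2 + (-3 + K)/3 = -2 + (-1 + K/3) = -3 + K/3)
(297 + J(31, 34))/(31843 - 10351) = (297 + (-3 + (⅓)*34))/(31843 - 10351) = (297 + (-3 + 34/3))/21492 = (297 + 25/3)*(1/21492) = (916/3)*(1/21492) = 229/16119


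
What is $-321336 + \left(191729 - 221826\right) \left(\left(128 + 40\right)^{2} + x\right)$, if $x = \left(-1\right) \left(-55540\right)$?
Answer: $-2521366444$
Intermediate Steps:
$x = 55540$
$-321336 + \left(191729 - 221826\right) \left(\left(128 + 40\right)^{2} + x\right) = -321336 + \left(191729 - 221826\right) \left(\left(128 + 40\right)^{2} + 55540\right) = -321336 - 30097 \left(168^{2} + 55540\right) = -321336 - 30097 \left(28224 + 55540\right) = -321336 - 2521045108 = -2521366444$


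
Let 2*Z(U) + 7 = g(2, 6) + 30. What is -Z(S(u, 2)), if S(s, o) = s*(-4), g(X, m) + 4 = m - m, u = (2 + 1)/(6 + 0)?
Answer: -19/2 ≈ -9.5000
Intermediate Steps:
u = 1/2 (u = 3/6 = 3*(1/6) = 1/2 ≈ 0.50000)
g(X, m) = -4 (g(X, m) = -4 + (m - m) = -4 + 0 = -4)
S(s, o) = -4*s
Z(U) = 19/2 (Z(U) = -7/2 + (-4 + 30)/2 = -7/2 + (1/2)*26 = -7/2 + 13 = 19/2)
-Z(S(u, 2)) = -1*19/2 = -19/2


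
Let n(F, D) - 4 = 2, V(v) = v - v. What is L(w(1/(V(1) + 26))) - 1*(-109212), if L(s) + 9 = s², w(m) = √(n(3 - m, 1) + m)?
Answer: 2839435/26 ≈ 1.0921e+5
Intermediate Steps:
V(v) = 0
n(F, D) = 6 (n(F, D) = 4 + 2 = 6)
w(m) = √(6 + m)
L(s) = -9 + s²
L(w(1/(V(1) + 26))) - 1*(-109212) = (-9 + (√(6 + 1/(0 + 26)))²) - 1*(-109212) = (-9 + (√(6 + 1/26))²) + 109212 = (-9 + (√(157/26))²) + 109212 = (-9 + (√4082/26)²) + 109212 = (-9 + 157/26) + 109212 = -77/26 + 109212 = 2839435/26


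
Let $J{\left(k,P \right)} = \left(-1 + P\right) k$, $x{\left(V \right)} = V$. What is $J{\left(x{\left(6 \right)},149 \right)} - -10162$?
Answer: $11050$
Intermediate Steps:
$J{\left(k,P \right)} = k \left(-1 + P\right)$
$J{\left(x{\left(6 \right)},149 \right)} - -10162 = 6 \left(-1 + 149\right) - -10162 = 6 \cdot 148 + 10162 = 888 + 10162 = 11050$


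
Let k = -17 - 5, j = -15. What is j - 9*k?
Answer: 183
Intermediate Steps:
k = -22
j - 9*k = -15 - 9*(-22) = -15 + 198 = 183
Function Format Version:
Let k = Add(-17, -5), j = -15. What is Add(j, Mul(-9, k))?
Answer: 183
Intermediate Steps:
k = -22
Add(j, Mul(-9, k)) = Add(-15, Mul(-9, -22)) = Add(-15, 198) = 183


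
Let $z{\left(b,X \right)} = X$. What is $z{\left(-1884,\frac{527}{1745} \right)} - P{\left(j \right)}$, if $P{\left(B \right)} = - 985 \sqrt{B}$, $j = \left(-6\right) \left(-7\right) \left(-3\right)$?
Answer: $\frac{527}{1745} + 2955 i \sqrt{14} \approx 0.30201 + 11057.0 i$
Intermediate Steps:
$j = -126$ ($j = 42 \left(-3\right) = -126$)
$z{\left(-1884,\frac{527}{1745} \right)} - P{\left(j \right)} = \frac{527}{1745} - - 985 \sqrt{-126} = 527 \cdot \frac{1}{1745} - - 985 \cdot 3 i \sqrt{14} = \frac{527}{1745} - - 2955 i \sqrt{14} = \frac{527}{1745} + 2955 i \sqrt{14}$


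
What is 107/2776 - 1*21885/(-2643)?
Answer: 20345187/2445656 ≈ 8.3189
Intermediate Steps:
107/2776 - 1*21885/(-2643) = 107*(1/2776) - 21885*(-1/2643) = 107/2776 + 7295/881 = 20345187/2445656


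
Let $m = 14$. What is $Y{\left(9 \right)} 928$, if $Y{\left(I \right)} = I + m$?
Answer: $21344$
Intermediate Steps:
$Y{\left(I \right)} = 14 + I$ ($Y{\left(I \right)} = I + 14 = 14 + I$)
$Y{\left(9 \right)} 928 = \left(14 + 9\right) 928 = 23 \cdot 928 = 21344$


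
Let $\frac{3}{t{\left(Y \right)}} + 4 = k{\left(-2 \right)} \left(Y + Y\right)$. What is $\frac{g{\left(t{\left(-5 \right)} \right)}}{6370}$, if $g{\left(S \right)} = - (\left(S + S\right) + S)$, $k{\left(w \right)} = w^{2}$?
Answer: $\frac{9}{280280} \approx 3.2111 \cdot 10^{-5}$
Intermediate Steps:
$t{\left(Y \right)} = \frac{3}{-4 + 8 Y}$ ($t{\left(Y \right)} = \frac{3}{-4 + \left(-2\right)^{2} \left(Y + Y\right)} = \frac{3}{-4 + 4 \cdot 2 Y} = \frac{3}{-4 + 8 Y}$)
$g{\left(S \right)} = - 3 S$ ($g{\left(S \right)} = - (2 S + S) = - 3 S$)
$\frac{g{\left(t{\left(-5 \right)} \right)}}{6370} = \frac{\left(-3\right) \frac{3}{4 \left(-1 + 2 \left(-5\right)\right)}}{6370} = - 3 \frac{3}{4 \left(-1 - 10\right)} \frac{1}{6370} = - 3 \frac{3}{4 \left(-11\right)} \frac{1}{6370} = - 3 \cdot \frac{3}{4} \left(- \frac{1}{11}\right) \frac{1}{6370} = \left(-3\right) \left(- \frac{3}{44}\right) \frac{1}{6370} = \frac{9}{44} \cdot \frac{1}{6370} = \frac{9}{280280}$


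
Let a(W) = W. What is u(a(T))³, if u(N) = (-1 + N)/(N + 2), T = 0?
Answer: -⅛ ≈ -0.12500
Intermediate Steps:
u(N) = (-1 + N)/(2 + N)
u(a(T))³ = ((-1 + 0)/(2 + 0))³ = (-1/2)³ = ((½)*(-1))³ = (-½)³ = -⅛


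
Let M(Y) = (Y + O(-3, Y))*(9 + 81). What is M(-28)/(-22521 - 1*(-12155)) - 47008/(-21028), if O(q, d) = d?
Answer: 74158256/27247031 ≈ 2.7217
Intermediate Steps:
M(Y) = 180*Y (M(Y) = (Y + Y)*(9 + 81) = (2*Y)*90 = 180*Y)
M(-28)/(-22521 - 1*(-12155)) - 47008/(-21028) = (180*(-28))/(-22521 - 1*(-12155)) - 47008/(-21028) = -5040/(-22521 + 12155) - 47008*(-1/21028) = -5040/(-10366) + 11752/5257 = -5040*(-1/10366) + 11752/5257 = 2520/5183 + 11752/5257 = 74158256/27247031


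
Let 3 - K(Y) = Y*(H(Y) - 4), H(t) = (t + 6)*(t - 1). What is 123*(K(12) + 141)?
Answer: -268632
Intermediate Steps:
H(t) = (-1 + t)*(6 + t) (H(t) = (6 + t)*(-1 + t) = (-1 + t)*(6 + t))
K(Y) = 3 - Y*(-10 + Y**2 + 5*Y) (K(Y) = 3 - Y*((-6 + Y**2 + 5*Y) - 4) = 3 - Y*(-10 + Y**2 + 5*Y))
123*(K(12) + 141) = 123*((3 - 1*12**3 - 5*12**2 + 10*12) + 141) = 123*((3 - 1*1728 - 5*144 + 120) + 141) = 123*((3 - 1728 - 720 + 120) + 141) = 123*(-2325 + 141) = 123*(-2184) = -268632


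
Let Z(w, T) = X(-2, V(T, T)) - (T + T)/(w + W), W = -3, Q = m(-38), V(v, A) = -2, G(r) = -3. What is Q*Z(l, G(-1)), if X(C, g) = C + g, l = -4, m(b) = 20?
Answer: -680/7 ≈ -97.143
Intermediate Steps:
Q = 20
Z(w, T) = -4 - 2*T/(-3 + w) (Z(w, T) = (-2 - 2) - (T + T)/(w - 3) = -4 - 2*T/(-3 + w))
Q*Z(l, G(-1)) = 20*(2*(6 - 1*(-3) - 2*(-4))/(-3 - 4)) = 20*(2*(6 + 3 + 8)/(-7)) = 20*(2*(-⅐)*17) = 20*(-34/7) = -680/7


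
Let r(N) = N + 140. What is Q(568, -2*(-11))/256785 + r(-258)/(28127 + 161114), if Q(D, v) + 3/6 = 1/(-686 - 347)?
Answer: -4186464401/6693048058814 ≈ -0.00062549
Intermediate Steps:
r(N) = 140 + N
Q(D, v) = -1035/2066 (Q(D, v) = -½ + 1/(-686 - 347) = -½ + 1/(-1033) = -½ - 1/1033 = -1035/2066)
Q(568, -2*(-11))/256785 + r(-258)/(28127 + 161114) = -1035/2066/256785 + (140 - 258)/(28127 + 161114) = -1035/2066*1/256785 - 118/189241 = -69/35367854 - 118*1/189241 = -69/35367854 - 118/189241 = -4186464401/6693048058814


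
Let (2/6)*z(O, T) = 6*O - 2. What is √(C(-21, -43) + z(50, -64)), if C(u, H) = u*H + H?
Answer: √1754 ≈ 41.881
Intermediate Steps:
C(u, H) = H + H*u (C(u, H) = H*u + H = H + H*u)
z(O, T) = -6 + 18*O (z(O, T) = 3*(6*O - 2) = 3*(-2 + 6*O) = -6 + 18*O)
√(C(-21, -43) + z(50, -64)) = √(-43*(1 - 21) + (-6 + 18*50)) = √(-43*(-20) + (-6 + 900)) = √(860 + 894) = √1754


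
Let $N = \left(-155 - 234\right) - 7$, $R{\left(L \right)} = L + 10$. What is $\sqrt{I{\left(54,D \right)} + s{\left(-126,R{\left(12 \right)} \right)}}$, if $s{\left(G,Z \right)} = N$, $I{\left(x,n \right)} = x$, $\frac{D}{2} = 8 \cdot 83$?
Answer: $3 i \sqrt{38} \approx 18.493 i$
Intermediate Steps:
$D = 1328$ ($D = 2 \cdot 8 \cdot 83 = 2 \cdot 664 = 1328$)
$R{\left(L \right)} = 10 + L$
$N = -396$ ($N = -389 - 7 = -396$)
$s{\left(G,Z \right)} = -396$
$\sqrt{I{\left(54,D \right)} + s{\left(-126,R{\left(12 \right)} \right)}} = \sqrt{54 - 396} = \sqrt{-342} = 3 i \sqrt{38}$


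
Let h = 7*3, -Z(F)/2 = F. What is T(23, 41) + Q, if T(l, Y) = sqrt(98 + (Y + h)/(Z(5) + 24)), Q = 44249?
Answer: 44249 + sqrt(5019)/7 ≈ 44259.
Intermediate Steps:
Z(F) = -2*F
h = 21
T(l, Y) = sqrt(199/2 + Y/14) (T(l, Y) = sqrt(98 + (Y + 21)/(-2*5 + 24)) = sqrt(98 + (21 + Y)/(-10 + 24)) = sqrt(98 + (21 + Y)/14) = sqrt(98 + (21 + Y)*(1/14)) = sqrt(98 + (3/2 + Y/14)) = sqrt(199/2 + Y/14))
T(23, 41) + Q = sqrt(19502 + 14*41)/14 + 44249 = sqrt(19502 + 574)/14 + 44249 = sqrt(20076)/14 + 44249 = (2*sqrt(5019))/14 + 44249 = sqrt(5019)/7 + 44249 = 44249 + sqrt(5019)/7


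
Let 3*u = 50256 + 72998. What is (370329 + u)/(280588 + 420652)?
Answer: 1234241/2103720 ≈ 0.58669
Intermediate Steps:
u = 123254/3 (u = (50256 + 72998)/3 = (⅓)*123254 = 123254/3 ≈ 41085.)
(370329 + u)/(280588 + 420652) = (370329 + 123254/3)/(280588 + 420652) = (1234241/3)/701240 = (1234241/3)*(1/701240) = 1234241/2103720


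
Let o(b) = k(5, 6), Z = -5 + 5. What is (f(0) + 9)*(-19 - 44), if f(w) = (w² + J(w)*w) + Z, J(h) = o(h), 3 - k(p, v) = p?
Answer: -567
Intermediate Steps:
k(p, v) = 3 - p
Z = 0
o(b) = -2 (o(b) = 3 - 1*5 = 3 - 5 = -2)
J(h) = -2
f(w) = w² - 2*w (f(w) = (w² - 2*w) + 0 = w² - 2*w)
(f(0) + 9)*(-19 - 44) = (0*(-2 + 0) + 9)*(-19 - 44) = (0*(-2) + 9)*(-63) = (0 + 9)*(-63) = 9*(-63) = -567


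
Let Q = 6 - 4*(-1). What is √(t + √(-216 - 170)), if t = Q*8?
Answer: √(80 + I*√386) ≈ 9.0105 + 1.0902*I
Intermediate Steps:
Q = 10 (Q = 6 + 4 = 10)
t = 80 (t = 10*8 = 80)
√(t + √(-216 - 170)) = √(80 + √(-216 - 170)) = √(80 + √(-386)) = √(80 + I*√386)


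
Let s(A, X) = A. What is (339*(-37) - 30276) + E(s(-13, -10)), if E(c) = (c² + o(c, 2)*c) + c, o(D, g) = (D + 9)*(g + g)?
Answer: -42455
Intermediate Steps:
o(D, g) = 2*g*(9 + D) (o(D, g) = (9 + D)*(2*g) = 2*g*(9 + D))
E(c) = c + c² + c*(36 + 4*c) (E(c) = (c² + (2*2*(9 + c))*c) + c = (c² + (36 + 4*c)*c) + c = (c² + c*(36 + 4*c)) + c = c + c² + c*(36 + 4*c))
(339*(-37) - 30276) + E(s(-13, -10)) = (339*(-37) - 30276) - 13*(37 + 5*(-13)) = (-12543 - 30276) - 13*(37 - 65) = -42819 - 13*(-28) = -42819 + 364 = -42455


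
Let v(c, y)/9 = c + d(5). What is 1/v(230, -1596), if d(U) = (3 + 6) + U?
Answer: 1/2196 ≈ 0.00045537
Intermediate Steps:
d(U) = 9 + U
v(c, y) = 126 + 9*c (v(c, y) = 9*(c + (9 + 5)) = 9*(c + 14) = 9*(14 + c) = 126 + 9*c)
1/v(230, -1596) = 1/(126 + 9*230) = 1/(126 + 2070) = 1/2196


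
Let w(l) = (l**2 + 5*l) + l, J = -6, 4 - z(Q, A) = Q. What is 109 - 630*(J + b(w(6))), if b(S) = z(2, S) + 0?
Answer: 2629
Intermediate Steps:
z(Q, A) = 4 - Q
w(l) = l**2 + 6*l
b(S) = 2 (b(S) = (4 - 1*2) + 0 = (4 - 2) + 0 = 2 + 0 = 2)
109 - 630*(J + b(w(6))) = 109 - 630*(-6 + 2) = 109 - 630*(-4) = 109 - 105*(-24) = 109 + 2520 = 2629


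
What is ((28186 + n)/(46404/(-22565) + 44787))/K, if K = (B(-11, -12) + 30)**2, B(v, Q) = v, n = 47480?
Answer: 569134430/121605527537 ≈ 0.0046802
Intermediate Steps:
K = 361 (K = (-11 + 30)**2 = 19**2 = 361)
((28186 + n)/(46404/(-22565) + 44787))/K = ((28186 + 47480)/(46404/(-22565) + 44787))/361 = (75666/(46404*(-1/22565) + 44787))*(1/361) = (75666/(-46404/22565 + 44787))*(1/361) = (75666/(1010572251/22565))*(1/361) = (75666*(22565/1010572251))*(1/361) = (569134430/336857417)*(1/361) = 569134430/121605527537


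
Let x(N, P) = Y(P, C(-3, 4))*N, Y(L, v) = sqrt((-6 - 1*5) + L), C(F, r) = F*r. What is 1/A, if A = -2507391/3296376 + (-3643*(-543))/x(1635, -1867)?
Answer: -9486611803202560200/9728255546611773034249 + 8034733309156025760*I*sqrt(1878)/9728255546611773034249 ≈ -0.00097516 + 0.035792*I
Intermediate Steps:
Y(L, v) = sqrt(-11 + L) (Y(L, v) = sqrt((-6 - 5) + L) = sqrt(-11 + L))
x(N, P) = N*sqrt(-11 + P) (x(N, P) = sqrt(-11 + P)*N = N*sqrt(-11 + P))
A = -278599/366264 - 659383*I*sqrt(1878)/1023510 (A = -2507391/3296376 + (-3643*(-543))/((1635*sqrt(-11 - 1867))) = -2507391*1/3296376 + 1978149/((1635*sqrt(-1878))) = -278599/366264 + 1978149/((1635*(I*sqrt(1878)))) = -278599/366264 + 1978149/((1635*I*sqrt(1878))) = -278599/366264 + 1978149*(-I*sqrt(1878)/3070530) = -278599/366264 - 659383*I*sqrt(1878)/1023510 ≈ -0.76065 - 27.919*I)
1/A = 1/(-278599/366264 - 659383*I*sqrt(1878)/1023510)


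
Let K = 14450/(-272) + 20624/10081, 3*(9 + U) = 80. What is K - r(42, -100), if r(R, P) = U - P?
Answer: -40827043/241944 ≈ -168.75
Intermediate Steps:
U = 53/3 (U = -9 + (1/3)*80 = -9 + 80/3 = 53/3 ≈ 17.667)
r(R, P) = 53/3 - P
K = -4119433/80648 (K = 14450*(-1/272) + 20624*(1/10081) = -425/8 + 20624/10081 = -4119433/80648 ≈ -51.079)
K - r(42, -100) = -4119433/80648 - (53/3 - 1*(-100)) = -4119433/80648 - (53/3 + 100) = -4119433/80648 - 1*353/3 = -4119433/80648 - 353/3 = -40827043/241944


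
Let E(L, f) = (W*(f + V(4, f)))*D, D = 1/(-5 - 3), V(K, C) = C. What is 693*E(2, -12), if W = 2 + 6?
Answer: 16632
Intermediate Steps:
D = -⅛ (D = 1/(-8) = -⅛ ≈ -0.12500)
W = 8
E(L, f) = -2*f (E(L, f) = (8*(f + f))*(-⅛) = (8*(2*f))*(-⅛) = (16*f)*(-⅛) = -2*f)
693*E(2, -12) = 693*(-2*(-12)) = 693*24 = 16632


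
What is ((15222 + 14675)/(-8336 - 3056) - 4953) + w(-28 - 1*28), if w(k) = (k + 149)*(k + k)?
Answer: -175113545/11392 ≈ -15372.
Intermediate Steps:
w(k) = 2*k*(149 + k) (w(k) = (149 + k)*(2*k) = 2*k*(149 + k))
((15222 + 14675)/(-8336 - 3056) - 4953) + w(-28 - 1*28) = ((15222 + 14675)/(-8336 - 3056) - 4953) + 2*(-28 - 1*28)*(149 + (-28 - 1*28)) = (29897/(-11392) - 4953) + 2*(-28 - 28)*(149 + (-28 - 28)) = (29897*(-1/11392) - 4953) + 2*(-56)*(149 - 56) = (-29897/11392 - 4953) + 2*(-56)*93 = -56454473/11392 - 10416 = -175113545/11392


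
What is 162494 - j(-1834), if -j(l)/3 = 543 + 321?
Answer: 165086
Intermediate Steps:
j(l) = -2592 (j(l) = -3*(543 + 321) = -3*864 = -2592)
162494 - j(-1834) = 162494 - 1*(-2592) = 162494 + 2592 = 165086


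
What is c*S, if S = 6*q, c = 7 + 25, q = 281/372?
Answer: 4496/31 ≈ 145.03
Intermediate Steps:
q = 281/372 (q = 281*(1/372) = 281/372 ≈ 0.75538)
c = 32
S = 281/62 (S = 6*(281/372) = 281/62 ≈ 4.5323)
c*S = 32*(281/62) = 4496/31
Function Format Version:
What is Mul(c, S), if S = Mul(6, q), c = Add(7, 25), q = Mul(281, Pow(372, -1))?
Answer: Rational(4496, 31) ≈ 145.03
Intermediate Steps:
q = Rational(281, 372) (q = Mul(281, Rational(1, 372)) = Rational(281, 372) ≈ 0.75538)
c = 32
S = Rational(281, 62) (S = Mul(6, Rational(281, 372)) = Rational(281, 62) ≈ 4.5323)
Mul(c, S) = Mul(32, Rational(281, 62)) = Rational(4496, 31)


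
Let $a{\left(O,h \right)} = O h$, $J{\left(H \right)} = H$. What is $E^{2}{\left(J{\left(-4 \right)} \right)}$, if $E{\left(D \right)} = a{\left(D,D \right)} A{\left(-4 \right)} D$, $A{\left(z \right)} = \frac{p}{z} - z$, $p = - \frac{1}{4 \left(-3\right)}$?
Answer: $\frac{583696}{9} \approx 64855.0$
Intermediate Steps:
$p = \frac{1}{12}$ ($p = - \frac{1}{-12} = \left(-1\right) \left(- \frac{1}{12}\right) = \frac{1}{12} \approx 0.083333$)
$A{\left(z \right)} = - z + \frac{1}{12 z}$ ($A{\left(z \right)} = \frac{1}{12 z} - z = - z + \frac{1}{12 z}$)
$E{\left(D \right)} = \frac{191 D^{3}}{48}$ ($E{\left(D \right)} = D D \left(\left(-1\right) \left(-4\right) + \frac{1}{12 \left(-4\right)}\right) D = D^{2} \left(4 + \frac{1}{12} \left(- \frac{1}{4}\right)\right) D = D^{2} \left(4 - \frac{1}{48}\right) D = D^{2} \cdot \frac{191}{48} D = \frac{191 D^{2}}{48} D = \frac{191 D^{3}}{48}$)
$E^{2}{\left(J{\left(-4 \right)} \right)} = \left(\frac{191 \left(-4\right)^{3}}{48}\right)^{2} = \left(\frac{191}{48} \left(-64\right)\right)^{2} = \left(- \frac{764}{3}\right)^{2} = \frac{583696}{9}$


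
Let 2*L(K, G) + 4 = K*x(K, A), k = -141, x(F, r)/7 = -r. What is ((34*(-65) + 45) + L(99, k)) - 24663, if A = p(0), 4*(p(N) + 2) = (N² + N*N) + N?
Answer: -26137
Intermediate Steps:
p(N) = -2 + N²/2 + N/4 (p(N) = -2 + ((N² + N*N) + N)/4 = -2 + ((N² + N²) + N)/4 = -2 + (2*N² + N)/4 = -2 + (N + 2*N²)/4 = -2 + (N²/2 + N/4) = -2 + N²/2 + N/4)
A = -2 (A = -2 + (½)*0² + (¼)*0 = -2 + (½)*0 + 0 = -2 + 0 + 0 = -2)
x(F, r) = -7*r (x(F, r) = 7*(-r) = -7*r)
L(K, G) = -2 + 7*K (L(K, G) = -2 + (K*(-7*(-2)))/2 = -2 + (K*14)/2 = -2 + (14*K)/2 = -2 + 7*K)
((34*(-65) + 45) + L(99, k)) - 24663 = ((34*(-65) + 45) + (-2 + 7*99)) - 24663 = ((-2210 + 45) + (-2 + 693)) - 24663 = (-2165 + 691) - 24663 = -1474 - 24663 = -26137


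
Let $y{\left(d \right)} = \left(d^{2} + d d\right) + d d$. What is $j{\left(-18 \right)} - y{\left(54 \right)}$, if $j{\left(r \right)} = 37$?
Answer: $-8711$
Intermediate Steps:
$y{\left(d \right)} = 3 d^{2}$ ($y{\left(d \right)} = \left(d^{2} + d^{2}\right) + d^{2} = 2 d^{2} + d^{2} = 3 d^{2}$)
$j{\left(-18 \right)} - y{\left(54 \right)} = 37 - 3 \cdot 54^{2} = 37 - 3 \cdot 2916 = 37 - 8748 = -8711$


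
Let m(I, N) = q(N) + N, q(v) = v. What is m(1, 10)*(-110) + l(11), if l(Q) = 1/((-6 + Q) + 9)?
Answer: -30799/14 ≈ -2199.9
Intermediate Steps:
m(I, N) = 2*N (m(I, N) = N + N = 2*N)
l(Q) = 1/(3 + Q)
m(1, 10)*(-110) + l(11) = (2*10)*(-110) + 1/(3 + 11) = 20*(-110) + 1/14 = -2200 + 1/14 = -30799/14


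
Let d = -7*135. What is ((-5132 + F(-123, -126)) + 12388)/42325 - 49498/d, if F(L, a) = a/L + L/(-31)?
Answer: 534293952739/10167269175 ≈ 52.550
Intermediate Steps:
d = -945
F(L, a) = -L/31 + a/L (F(L, a) = a/L + L*(-1/31) = a/L - L/31 = -L/31 + a/L)
((-5132 + F(-123, -126)) + 12388)/42325 - 49498/d = ((-5132 + (-1/31*(-123) - 126/(-123))) + 12388)/42325 - 49498/(-945) = ((-5132 + (123/31 - 126*(-1/123))) + 12388)*(1/42325) - 49498*(-1/945) = ((-5132 + (123/31 + 42/41)) + 12388)*(1/42325) + 49498/945 = ((-5132 + 6345/1271) + 12388)*(1/42325) + 49498/945 = (-6516427/1271 + 12388)*(1/42325) + 49498/945 = (9228721/1271)*(1/42325) + 49498/945 = 9228721/53795075 + 49498/945 = 534293952739/10167269175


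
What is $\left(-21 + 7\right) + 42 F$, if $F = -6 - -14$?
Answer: $322$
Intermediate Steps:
$F = 8$ ($F = -6 + 14 = 8$)
$\left(-21 + 7\right) + 42 F = \left(-21 + 7\right) + 42 \cdot 8 = -14 + 336 = 322$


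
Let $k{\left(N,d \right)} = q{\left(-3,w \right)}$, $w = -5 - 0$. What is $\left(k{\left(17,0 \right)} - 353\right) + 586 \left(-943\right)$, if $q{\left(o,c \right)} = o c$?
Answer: $-552936$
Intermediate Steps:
$w = -5$ ($w = -5 + 0 = -5$)
$q{\left(o,c \right)} = c o$
$k{\left(N,d \right)} = 15$ ($k{\left(N,d \right)} = \left(-5\right) \left(-3\right) = 15$)
$\left(k{\left(17,0 \right)} - 353\right) + 586 \left(-943\right) = \left(15 - 353\right) + 586 \left(-943\right) = -338 - 552598 = -552936$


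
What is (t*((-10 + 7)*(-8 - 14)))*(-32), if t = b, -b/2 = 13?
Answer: 54912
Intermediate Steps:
b = -26 (b = -2*13 = -26)
t = -26
(t*((-10 + 7)*(-8 - 14)))*(-32) = -26*(-10 + 7)*(-8 - 14)*(-32) = -(-78)*(-22)*(-32) = -26*66*(-32) = -1716*(-32) = 54912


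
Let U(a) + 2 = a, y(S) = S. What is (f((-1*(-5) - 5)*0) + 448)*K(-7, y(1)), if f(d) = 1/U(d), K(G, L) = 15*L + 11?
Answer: 11635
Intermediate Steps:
U(a) = -2 + a
K(G, L) = 11 + 15*L
f(d) = 1/(-2 + d)
(f((-1*(-5) - 5)*0) + 448)*K(-7, y(1)) = (1/(-2 + (-1*(-5) - 5)*0) + 448)*(11 + 15*1) = (1/(-2 + (5 - 5)*0) + 448)*(11 + 15) = (1/(-2 + 0*0) + 448)*26 = (1/(-2 + 0) + 448)*26 = (1/(-2) + 448)*26 = (-½ + 448)*26 = (895/2)*26 = 11635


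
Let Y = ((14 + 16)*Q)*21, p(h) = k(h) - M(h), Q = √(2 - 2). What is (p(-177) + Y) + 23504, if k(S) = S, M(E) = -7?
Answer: 23334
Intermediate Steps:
Q = 0 (Q = √0 = 0)
p(h) = 7 + h (p(h) = h - 1*(-7) = h + 7 = 7 + h)
Y = 0 (Y = ((14 + 16)*0)*21 = (30*0)*21 = 0*21 = 0)
(p(-177) + Y) + 23504 = ((7 - 177) + 0) + 23504 = (-170 + 0) + 23504 = -170 + 23504 = 23334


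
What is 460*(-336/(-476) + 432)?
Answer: 3383760/17 ≈ 1.9904e+5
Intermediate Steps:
460*(-336/(-476) + 432) = 460*(-336*(-1/476) + 432) = 460*(12/17 + 432) = 460*(7356/17) = 3383760/17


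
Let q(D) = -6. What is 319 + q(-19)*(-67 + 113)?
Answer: 43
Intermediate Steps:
319 + q(-19)*(-67 + 113) = 319 - 6*(-67 + 113) = 319 - 6*46 = 319 - 276 = 43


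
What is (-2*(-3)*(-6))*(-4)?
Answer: 144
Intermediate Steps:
(-2*(-3)*(-6))*(-4) = (6*(-6))*(-4) = -36*(-4) = 144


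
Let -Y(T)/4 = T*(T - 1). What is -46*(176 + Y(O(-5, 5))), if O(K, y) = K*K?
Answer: 102304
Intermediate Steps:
O(K, y) = K**2
Y(T) = -4*T*(-1 + T) (Y(T) = -4*T*(T - 1) = -4*T*(-1 + T))
-46*(176 + Y(O(-5, 5))) = -46*(176 + 4*(-5)**2*(1 - 1*(-5)**2)) = -46*(176 + 4*25*(1 - 1*25)) = -46*(176 + 4*25*(1 - 25)) = -46*(176 + 4*25*(-24)) = -46*(176 - 2400) = -46*(-2224) = 102304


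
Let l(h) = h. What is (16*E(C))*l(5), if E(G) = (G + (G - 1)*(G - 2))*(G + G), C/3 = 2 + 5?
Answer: 1347360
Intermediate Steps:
C = 21 (C = 3*(2 + 5) = 3*7 = 21)
E(G) = 2*G*(G + (-1 + G)*(-2 + G)) (E(G) = (G + (-1 + G)*(-2 + G))*(2*G) = 2*G*(G + (-1 + G)*(-2 + G)))
(16*E(C))*l(5) = (16*(2*21*(2 + 21² - 2*21)))*5 = (16*(2*21*(2 + 441 - 42)))*5 = (16*(2*21*401))*5 = (16*16842)*5 = 269472*5 = 1347360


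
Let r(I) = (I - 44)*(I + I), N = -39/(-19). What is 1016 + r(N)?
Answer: 304610/361 ≈ 843.79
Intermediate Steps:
N = 39/19 (N = -39*(-1/19) = 39/19 ≈ 2.0526)
r(I) = 2*I*(-44 + I) (r(I) = (-44 + I)*(2*I) = 2*I*(-44 + I))
1016 + r(N) = 1016 + 2*(39/19)*(-44 + 39/19) = 1016 + 2*(39/19)*(-797/19) = 1016 - 62166/361 = 304610/361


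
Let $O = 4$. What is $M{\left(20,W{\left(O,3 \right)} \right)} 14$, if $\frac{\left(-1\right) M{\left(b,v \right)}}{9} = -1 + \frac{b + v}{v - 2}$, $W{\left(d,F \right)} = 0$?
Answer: $1386$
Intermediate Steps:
$M{\left(b,v \right)} = 9 - \frac{9 \left(b + v\right)}{-2 + v}$ ($M{\left(b,v \right)} = - 9 \left(-1 + \frac{b + v}{v - 2}\right) = - 9 \left(-1 + \frac{b + v}{-2 + v}\right) = 9 - \frac{9 \left(b + v\right)}{-2 + v}$)
$M{\left(20,W{\left(O,3 \right)} \right)} 14 = \frac{9 \left(-2 - 20\right)}{-2 + 0} \cdot 14 = \frac{9 \left(-2 - 20\right)}{-2} \cdot 14 = 9 \left(- \frac{1}{2}\right) \left(-22\right) 14 = 99 \cdot 14 = 1386$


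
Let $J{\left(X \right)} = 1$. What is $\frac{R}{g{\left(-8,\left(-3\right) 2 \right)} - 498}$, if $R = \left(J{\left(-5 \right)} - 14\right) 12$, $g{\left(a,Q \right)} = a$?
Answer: $\frac{78}{253} \approx 0.3083$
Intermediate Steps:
$R = -156$ ($R = \left(1 - 14\right) 12 = \left(-13\right) 12 = -156$)
$\frac{R}{g{\left(-8,\left(-3\right) 2 \right)} - 498} = - \frac{156}{-8 - 498} = - \frac{156}{-506} = \left(-156\right) \left(- \frac{1}{506}\right) = \frac{78}{253}$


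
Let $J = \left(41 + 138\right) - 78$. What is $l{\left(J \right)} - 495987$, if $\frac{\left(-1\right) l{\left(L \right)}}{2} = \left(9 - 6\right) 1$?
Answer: $-495993$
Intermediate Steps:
$J = 101$ ($J = 179 - 78 = 101$)
$l{\left(L \right)} = -6$ ($l{\left(L \right)} = - 2 \left(9 - 6\right) 1 = - 2 \cdot 3 \cdot 1 = \left(-2\right) 3 = -6$)
$l{\left(J \right)} - 495987 = -6 - 495987 = -495993$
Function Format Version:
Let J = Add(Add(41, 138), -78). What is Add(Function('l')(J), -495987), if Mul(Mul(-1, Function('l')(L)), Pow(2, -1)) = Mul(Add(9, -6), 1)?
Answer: -495993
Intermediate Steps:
J = 101 (J = Add(179, -78) = 101)
Function('l')(L) = -6 (Function('l')(L) = Mul(-2, Mul(Add(9, -6), 1)) = Mul(-2, Mul(3, 1)) = Mul(-2, 3) = -6)
Add(Function('l')(J), -495987) = Add(-6, -495987) = -495993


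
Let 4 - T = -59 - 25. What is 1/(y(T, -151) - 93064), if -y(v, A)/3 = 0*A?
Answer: -1/93064 ≈ -1.0745e-5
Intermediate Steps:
T = 88 (T = 4 - (-59 - 25) = 4 - 1*(-84) = 4 + 84 = 88)
y(v, A) = 0 (y(v, A) = -0*A = -3*0 = 0)
1/(y(T, -151) - 93064) = 1/(0 - 93064) = 1/(-93064) = -1/93064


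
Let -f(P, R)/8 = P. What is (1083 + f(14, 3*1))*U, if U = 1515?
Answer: 1471065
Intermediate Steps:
f(P, R) = -8*P
(1083 + f(14, 3*1))*U = (1083 - 8*14)*1515 = (1083 - 112)*1515 = 971*1515 = 1471065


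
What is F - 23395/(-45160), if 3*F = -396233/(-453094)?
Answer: 4969428467/6138517512 ≈ 0.80955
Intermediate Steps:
F = 396233/1359282 (F = (-396233/(-453094))/3 = (-396233*(-1/453094))/3 = (⅓)*(396233/453094) = 396233/1359282 ≈ 0.29150)
F - 23395/(-45160) = 396233/1359282 - 23395/(-45160) = 396233/1359282 - 23395*(-1/45160) = 396233/1359282 + 4679/9032 = 4969428467/6138517512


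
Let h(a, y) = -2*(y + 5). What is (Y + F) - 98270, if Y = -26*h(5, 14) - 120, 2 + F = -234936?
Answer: -332340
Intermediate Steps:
F = -234938 (F = -2 - 234936 = -234938)
h(a, y) = -10 - 2*y (h(a, y) = -2*(5 + y) = -10 - 2*y)
Y = 868 (Y = -26*(-10 - 2*14) - 120 = -26*(-10 - 28) - 120 = -26*(-38) - 120 = 988 - 120 = 868)
(Y + F) - 98270 = (868 - 234938) - 98270 = -234070 - 98270 = -332340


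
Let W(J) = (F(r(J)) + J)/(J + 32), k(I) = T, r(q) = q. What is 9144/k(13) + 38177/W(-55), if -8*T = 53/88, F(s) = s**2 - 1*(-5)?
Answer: -19197731363/157675 ≈ -1.2176e+5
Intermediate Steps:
F(s) = 5 + s**2 (F(s) = s**2 + 5 = 5 + s**2)
T = -53/704 (T = -53/(8*88) = -1/8*53/88 = -53/704 ≈ -0.075284)
k(I) = -53/704
W(J) = (5 + J + J**2)/(32 + J) (W(J) = ((5 + J**2) + J)/(J + 32) = (5 + J + J**2)/(32 + J))
9144/k(13) + 38177/W(-55) = 9144/(-53/704) + 38177/(((5 - 55 + (-55)**2)/(32 - 55))) = 9144*(-704/53) + 38177/(((5 - 55 + 3025)/(-23))) = -6437376/53 + 38177/((-1/23*2975)) = -6437376/53 + 38177/(-2975/23) = -6437376/53 + 38177*(-23/2975) = -6437376/53 - 878071/2975 = -19197731363/157675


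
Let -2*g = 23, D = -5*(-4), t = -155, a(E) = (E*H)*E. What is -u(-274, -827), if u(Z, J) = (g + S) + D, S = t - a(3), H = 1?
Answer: 311/2 ≈ 155.50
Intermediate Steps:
a(E) = E² (a(E) = (E*1)*E = E*E = E²)
D = 20
g = -23/2 (g = -½*23 = -23/2 ≈ -11.500)
S = -164 (S = -155 - 1*3² = -155 - 1*9 = -155 - 9 = -164)
u(Z, J) = -311/2 (u(Z, J) = (-23/2 - 164) + 20 = -351/2 + 20 = -311/2)
-u(-274, -827) = -1*(-311/2) = 311/2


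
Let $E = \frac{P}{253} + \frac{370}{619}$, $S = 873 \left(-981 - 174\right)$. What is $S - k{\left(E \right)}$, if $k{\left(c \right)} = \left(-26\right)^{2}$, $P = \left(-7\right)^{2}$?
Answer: $-1008991$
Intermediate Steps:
$P = 49$
$S = -1008315$ ($S = 873 \left(-1155\right) = -1008315$)
$E = \frac{123941}{156607}$ ($E = \frac{49}{253} + \frac{370}{619} = \frac{123941}{156607} \approx 0.79141$)
$k{\left(c \right)} = 676$
$S - k{\left(E \right)} = -1008315 - 676 = -1008991$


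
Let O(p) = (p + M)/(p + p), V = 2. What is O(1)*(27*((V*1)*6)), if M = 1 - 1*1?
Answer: 162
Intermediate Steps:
M = 0 (M = 1 - 1 = 0)
O(p) = ½ (O(p) = (p + 0)/(p + p) = p/((2*p)) = p*(1/(2*p)) = ½)
O(1)*(27*((V*1)*6)) = (27*((2*1)*6))/2 = (27*(2*6))/2 = (27*12)/2 = (½)*324 = 162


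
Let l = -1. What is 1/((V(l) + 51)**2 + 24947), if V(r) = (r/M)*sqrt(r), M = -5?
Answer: 17217475/474306572701 - 12750*I/474306572701 ≈ 3.63e-5 - 2.6881e-8*I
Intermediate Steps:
V(r) = -r**(3/2)/5 (V(r) = (r/(-5))*sqrt(r) = (r*(-1/5))*sqrt(r) = (-r/5)*sqrt(r) = -r**(3/2)/5)
1/((V(l) + 51)**2 + 24947) = 1/((-(-1)*I/5 + 51)**2 + 24947) = 1/((I/5 + 51)**2 + 24947) = 1/((51 + I/5)**2 + 24947) = 1/(24947 + (51 + I/5)**2)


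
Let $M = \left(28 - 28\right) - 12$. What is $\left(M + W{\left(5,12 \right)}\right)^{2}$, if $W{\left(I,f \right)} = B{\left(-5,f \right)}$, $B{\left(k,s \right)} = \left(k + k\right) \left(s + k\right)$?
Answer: $6724$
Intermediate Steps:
$B{\left(k,s \right)} = 2 k \left(k + s\right)$
$W{\left(I,f \right)} = 50 - 10 f$ ($W{\left(I,f \right)} = 2 \left(-5\right) \left(-5 + f\right) = 50 - 10 f$)
$M = -12$ ($M = 0 - 12 = -12$)
$\left(M + W{\left(5,12 \right)}\right)^{2} = \left(-12 + \left(50 - 120\right)\right)^{2} = \left(-12 - 70\right)^{2} = \left(-82\right)^{2} = 6724$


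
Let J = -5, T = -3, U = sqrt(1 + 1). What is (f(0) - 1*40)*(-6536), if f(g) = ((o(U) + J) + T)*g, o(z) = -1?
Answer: 261440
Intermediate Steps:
U = sqrt(2) ≈ 1.4142
f(g) = -9*g (f(g) = ((-1 - 5) - 3)*g = (-6 - 3)*g = -9*g)
(f(0) - 1*40)*(-6536) = (-9*0 - 1*40)*(-6536) = (0 - 40)*(-6536) = -40*(-6536) = 261440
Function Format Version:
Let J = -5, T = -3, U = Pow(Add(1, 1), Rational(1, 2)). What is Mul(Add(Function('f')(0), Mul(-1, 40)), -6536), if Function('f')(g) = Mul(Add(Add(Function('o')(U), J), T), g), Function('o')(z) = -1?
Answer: 261440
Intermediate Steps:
U = Pow(2, Rational(1, 2)) ≈ 1.4142
Function('f')(g) = Mul(-9, g) (Function('f')(g) = Mul(Add(Add(-1, -5), -3), g) = Mul(Add(-6, -3), g) = Mul(-9, g))
Mul(Add(Function('f')(0), Mul(-1, 40)), -6536) = Mul(Add(Mul(-9, 0), Mul(-1, 40)), -6536) = Mul(Add(0, -40), -6536) = Mul(-40, -6536) = 261440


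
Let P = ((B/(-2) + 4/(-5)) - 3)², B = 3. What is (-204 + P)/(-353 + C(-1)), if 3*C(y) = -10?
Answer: 52773/106900 ≈ 0.49367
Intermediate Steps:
P = 2809/100 (P = ((3/(-2) + 4/(-5)) - 3)² = ((3*(-½) + 4*(-⅕)) - 3)² = ((-3/2 - ⅘) - 3)² = (-23/10 - 3)² = (-53/10)² = 2809/100 ≈ 28.090)
C(y) = -10/3 (C(y) = (⅓)*(-10) = -10/3)
(-204 + P)/(-353 + C(-1)) = (-204 + 2809/100)/(-353 - 10/3) = -17591/(100*(-1069/3)) = -17591/100*(-3/1069) = 52773/106900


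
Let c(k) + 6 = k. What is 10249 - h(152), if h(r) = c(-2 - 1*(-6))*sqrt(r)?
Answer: 10249 + 4*sqrt(38) ≈ 10274.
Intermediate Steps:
c(k) = -6 + k
h(r) = -2*sqrt(r) (h(r) = (-6 + (-2 - 1*(-6)))*sqrt(r) = (-6 + (-2 + 6))*sqrt(r) = (-6 + 4)*sqrt(r) = -2*sqrt(r))
10249 - h(152) = 10249 - (-2)*sqrt(152) = 10249 - (-2)*2*sqrt(38) = 10249 - (-4)*sqrt(38) = 10249 + 4*sqrt(38)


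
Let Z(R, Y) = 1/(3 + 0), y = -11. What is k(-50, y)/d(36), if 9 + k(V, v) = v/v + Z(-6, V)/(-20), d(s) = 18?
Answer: -481/1080 ≈ -0.44537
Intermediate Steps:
Z(R, Y) = ⅓ (Z(R, Y) = 1/3 = ⅓)
k(V, v) = -481/60 (k(V, v) = -9 + (v/v + (⅓)/(-20)) = -9 + (1 + (⅓)*(-1/20)) = -9 + (1 - 1/60) = -9 + 59/60 = -481/60)
k(-50, y)/d(36) = -481/60/18 = -481/60*1/18 = -481/1080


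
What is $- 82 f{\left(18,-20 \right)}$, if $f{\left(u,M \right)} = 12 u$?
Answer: $-17712$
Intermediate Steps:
$- 82 f{\left(18,-20 \right)} = - 82 \cdot 12 \cdot 18 = \left(-82\right) 216 = -17712$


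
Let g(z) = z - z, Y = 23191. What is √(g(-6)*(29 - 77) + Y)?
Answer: √23191 ≈ 152.29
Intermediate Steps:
g(z) = 0
√(g(-6)*(29 - 77) + Y) = √(0*(29 - 77) + 23191) = √(0*(-48) + 23191) = √(0 + 23191) = √23191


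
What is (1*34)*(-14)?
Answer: -476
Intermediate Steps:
(1*34)*(-14) = 34*(-14) = -476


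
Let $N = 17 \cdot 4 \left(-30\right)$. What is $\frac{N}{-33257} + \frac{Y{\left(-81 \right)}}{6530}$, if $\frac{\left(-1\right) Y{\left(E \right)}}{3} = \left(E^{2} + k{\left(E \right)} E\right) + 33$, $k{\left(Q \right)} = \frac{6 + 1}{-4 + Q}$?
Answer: $- \frac{54844915947}{18459297850} \approx -2.9711$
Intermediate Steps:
$k{\left(Q \right)} = \frac{7}{-4 + Q}$
$Y{\left(E \right)} = -99 - 3 E^{2} - \frac{21 E}{-4 + E}$ ($Y{\left(E \right)} = - 3 \left(\left(E^{2} + \frac{7}{-4 + E} E\right) + 33\right) = - 3 \left(\left(E^{2} + \frac{7 E}{-4 + E}\right) + 33\right) = - 3 \left(33 + E^{2} + \frac{7 E}{-4 + E}\right) = -99 - 3 E^{2} - \frac{21 E}{-4 + E}$)
$N = -2040$ ($N = 68 \left(-30\right) = -2040$)
$\frac{N}{-33257} + \frac{Y{\left(-81 \right)}}{6530} = - \frac{2040}{-33257} + \frac{3 \frac{1}{-4 - 81} \left(\left(-7\right) \left(-81\right) + \left(-33 - \left(-81\right)^{2}\right) \left(-4 - 81\right)\right)}{6530} = \left(-2040\right) \left(- \frac{1}{33257}\right) + \frac{3 \left(567 + \left(-33 - 6561\right) \left(-85\right)\right)}{-85} \cdot \frac{1}{6530} = \frac{2040}{33257} + 3 \left(- \frac{1}{85}\right) \left(567 + \left(-33 - 6561\right) \left(-85\right)\right) \frac{1}{6530} = \frac{2040}{33257} + 3 \left(- \frac{1}{85}\right) \left(567 - -560490\right) \frac{1}{6530} = \frac{2040}{33257} + 3 \left(- \frac{1}{85}\right) \left(567 + 560490\right) \frac{1}{6530} = \frac{2040}{33257} + 3 \left(- \frac{1}{85}\right) 561057 \cdot \frac{1}{6530} = \frac{2040}{33257} - \frac{1683171}{555050} = - \frac{54844915947}{18459297850}$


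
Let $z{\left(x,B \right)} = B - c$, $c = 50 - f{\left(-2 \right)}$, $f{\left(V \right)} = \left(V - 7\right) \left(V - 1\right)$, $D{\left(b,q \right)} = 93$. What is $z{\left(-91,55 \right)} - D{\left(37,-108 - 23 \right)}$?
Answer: $-61$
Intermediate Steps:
$f{\left(V \right)} = \left(-1 + V\right) \left(-7 + V\right)$ ($f{\left(V \right)} = \left(-7 + V\right) \left(-1 + V\right) = \left(-1 + V\right) \left(-7 + V\right)$)
$c = 23$ ($c = 50 - \left(7 + \left(-2\right)^{2} - -16\right) = 50 - \left(7 + 4 + 16\right) = 50 - 27 = 23$)
$z{\left(x,B \right)} = -23 + B$ ($z{\left(x,B \right)} = B - 23 = -23 + B$)
$z{\left(-91,55 \right)} - D{\left(37,-108 - 23 \right)} = \left(-23 + 55\right) - 93 = 32 - 93 = -61$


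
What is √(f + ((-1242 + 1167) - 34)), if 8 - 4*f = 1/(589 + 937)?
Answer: I*√996674854/3052 ≈ 10.344*I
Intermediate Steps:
f = 12207/6104 (f = 2 - 1/(4*(589 + 937)) = 2 - ¼/1526 = 2 - ¼*1/1526 = 2 - 1/6104 = 12207/6104 ≈ 1.9998)
√(f + ((-1242 + 1167) - 34)) = √(12207/6104 + ((-1242 + 1167) - 34)) = √(12207/6104 + (-75 - 34)) = √(12207/6104 - 109) = √(-653129/6104) = I*√996674854/3052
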